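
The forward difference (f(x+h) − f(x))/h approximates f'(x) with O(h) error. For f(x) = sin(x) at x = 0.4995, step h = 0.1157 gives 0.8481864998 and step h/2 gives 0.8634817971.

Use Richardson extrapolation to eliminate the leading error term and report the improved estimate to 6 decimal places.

0.878777

Method order is 1; weight 2^1 = 2.
2^1·A(h/2) = 1.7269635942; minus A(h) gives 0.8787770944.
0.8787770944 ÷ 1 = 0.8787770944
Shift from A(h/2): +0.0152952973.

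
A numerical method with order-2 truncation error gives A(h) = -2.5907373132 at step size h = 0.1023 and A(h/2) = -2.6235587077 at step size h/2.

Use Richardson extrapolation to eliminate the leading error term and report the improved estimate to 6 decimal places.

Order 2 gives 2^r = 4 and 2^r − 1 = 3.
4 × (-2.6235587077) = -10.4942348308; subtract (-2.5907373132) → -7.9034975176
Divide by 2^2 − 1 = 3.
So the Richardson estimate is -2.6344991725.

-2.634499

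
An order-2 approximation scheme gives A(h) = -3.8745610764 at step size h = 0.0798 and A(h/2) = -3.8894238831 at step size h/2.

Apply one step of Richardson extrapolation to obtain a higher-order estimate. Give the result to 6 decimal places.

-3.894378

Order 2 gives 2^r = 4 and 2^r − 1 = 3.
Top: 4(-3.8894238831) − (-3.8745610764) = -11.6831344560
Divide by 2^2 − 1 = 3.
So the Richardson estimate is -3.8943781520.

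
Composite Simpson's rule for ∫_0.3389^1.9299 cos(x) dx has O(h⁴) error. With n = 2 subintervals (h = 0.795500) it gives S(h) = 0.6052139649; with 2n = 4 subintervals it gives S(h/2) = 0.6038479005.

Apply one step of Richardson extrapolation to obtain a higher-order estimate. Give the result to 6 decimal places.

0.603757

Method order is 4; weight 2^4 = 16.
Numerator 16×A(h/2) − A(h) = 16×0.6038479005 − 0.6052139649 = 9.0563524431
Denominator 16 − 1 = 15.
(16×0.6038479005 − 0.6052139649)/(16 − 1) = 0.6037568295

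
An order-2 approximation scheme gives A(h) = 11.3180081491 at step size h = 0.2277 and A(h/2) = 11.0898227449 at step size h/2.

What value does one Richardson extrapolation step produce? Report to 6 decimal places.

Leading term ∝ h^2; use weight 4 = 2^2.
4 × 11.0898227449 = 44.3592909796; subtract 11.3180081491 → 33.0412828305
Divide by 2^2 − 1 = 3.
33.0412828305 ÷ 3 = 11.0137609435
Correction |R − A(h/2)| = 7.606e-02; gap |A(h/2) − A(h)| = 2.282e-01.

11.013761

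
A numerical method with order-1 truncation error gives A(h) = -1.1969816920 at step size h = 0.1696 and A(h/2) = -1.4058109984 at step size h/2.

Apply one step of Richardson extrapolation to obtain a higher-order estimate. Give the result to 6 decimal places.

-1.614640

With r = 1 the leading error scales as h^1, so the weight is 2^1 = 2.
2*(-1.4058109984) = -2.8116219968; (-2.8116219968) − (-1.1969816920) = -1.6146403048
Denominator 2 − 1 = 1.
So the Richardson estimate is -1.6146403048.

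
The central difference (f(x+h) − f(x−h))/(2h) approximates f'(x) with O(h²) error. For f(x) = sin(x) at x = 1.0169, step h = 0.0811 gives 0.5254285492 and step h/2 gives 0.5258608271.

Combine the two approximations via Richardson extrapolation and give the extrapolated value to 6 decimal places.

0.526005

Order 2 gives 2^r = 4 and 2^r − 1 = 3.
4 × 0.5258608271 − 0.5254285492 = 1.5780147592
Divide by 2^2 − 1 = 3.
Result: 0.5260049197
Correction |R − A(h/2)| = 1.441e-04; gap |A(h/2) − A(h)| = 4.323e-04.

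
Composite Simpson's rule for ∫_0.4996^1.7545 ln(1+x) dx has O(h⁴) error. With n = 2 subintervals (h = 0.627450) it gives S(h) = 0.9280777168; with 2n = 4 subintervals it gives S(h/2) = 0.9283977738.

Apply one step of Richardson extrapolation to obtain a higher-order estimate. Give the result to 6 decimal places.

Leading term ∝ h^4; use weight 16 = 2^4.
16×0.9283977738 = 14.8543643808; subtract 0.9280777168 → 13.9262866640
Denominator 16 − 1 = 15.
Extrapolated: 13.9262866640 / 15 = 0.9284191109

0.928419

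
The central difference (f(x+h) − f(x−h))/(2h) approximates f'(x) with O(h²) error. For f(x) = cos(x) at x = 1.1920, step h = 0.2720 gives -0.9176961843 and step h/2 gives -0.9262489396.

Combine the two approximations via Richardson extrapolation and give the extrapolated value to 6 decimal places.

Error is O(h^2); halving h shrinks it by 2^2 = 4.
2^2*A(h/2) = -3.7049957584; minus A(h) gives -2.7872995741.
Divide by 2^2 − 1 = 3.
(4*(-0.9262489396) − (-0.9176961843))/(4 − 1) = -0.9290998580

-0.929100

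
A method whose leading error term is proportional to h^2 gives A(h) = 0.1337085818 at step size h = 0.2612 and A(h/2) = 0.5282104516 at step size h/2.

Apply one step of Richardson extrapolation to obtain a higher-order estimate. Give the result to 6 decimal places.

r = 2: numerator weight 4, denominator 3.
4·0.5282104516 = 2.1128418064; 2.1128418064 − 0.1337085818 = 1.9791332246
Denominator 4 − 1 = 3.
R = 1.9791332246/3 = 0.6597110749

0.659711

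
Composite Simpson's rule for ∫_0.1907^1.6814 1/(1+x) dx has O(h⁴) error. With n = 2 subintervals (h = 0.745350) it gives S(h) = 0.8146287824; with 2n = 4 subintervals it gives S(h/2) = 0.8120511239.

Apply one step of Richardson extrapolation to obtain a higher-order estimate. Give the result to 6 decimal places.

With r = 4 the leading error scales as h^4, so the weight is 2^4 = 16.
Top: 16(0.8120511239) − (0.8146287824) = 12.1781892000
Denominator 16 − 1 = 15.
Result: 0.8118792800
Correction |R − A(h/2)| = 1.718e-04; gap |A(h/2) − A(h)| = 2.578e-03.

0.811879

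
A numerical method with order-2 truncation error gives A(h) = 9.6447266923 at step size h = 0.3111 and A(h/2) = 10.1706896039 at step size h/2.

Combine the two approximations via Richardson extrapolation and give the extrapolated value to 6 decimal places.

10.346011

The method has order 2: 2^2 = 4.
4·10.1706896039 − 9.6447266923 = 31.0380317233
Denominator 4 − 1 = 3.
Result: 10.3460105744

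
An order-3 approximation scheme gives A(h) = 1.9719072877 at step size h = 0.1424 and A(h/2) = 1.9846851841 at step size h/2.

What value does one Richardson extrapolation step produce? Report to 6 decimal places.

r = 3, so 2^r = 8.
8·1.9846851841 = 15.8774814728; 15.8774814728 − 1.9719072877 = 13.9055741851
Denominator 8 − 1 = 7.
Extrapolated: 13.9055741851 / 7 = 1.9865105979
Shift from A(h/2): +0.0018254138.

1.986511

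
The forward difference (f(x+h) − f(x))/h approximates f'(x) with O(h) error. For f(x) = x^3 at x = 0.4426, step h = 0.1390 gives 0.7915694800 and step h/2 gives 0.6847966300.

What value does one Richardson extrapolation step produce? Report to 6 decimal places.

The method has order 1: 2^1 = 2.
2 × 0.6847966300 − 0.7915694800 = 0.5780237800
R = 0.5780237800/1 = 0.5780237800
Shift from A(h/2): −0.1067728500.

0.578024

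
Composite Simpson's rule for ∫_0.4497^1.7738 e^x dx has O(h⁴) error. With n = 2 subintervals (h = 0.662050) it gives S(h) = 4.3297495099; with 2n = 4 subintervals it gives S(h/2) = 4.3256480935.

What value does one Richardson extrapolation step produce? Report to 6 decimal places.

4.325375

r = 4, so 2^r = 16.
16 × 4.3256480935 − 4.3297495099 = 64.8806199861
Denominator 16 − 1 = 15.
Result: 4.3253746657
Gap between inputs: 4.101e-03; correction applied: −0.0002734278.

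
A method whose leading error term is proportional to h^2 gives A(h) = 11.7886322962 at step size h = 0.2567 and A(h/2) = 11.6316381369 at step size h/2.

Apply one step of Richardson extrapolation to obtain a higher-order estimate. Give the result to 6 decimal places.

r = 2, so 2^r = 4.
4*11.6316381369 = 46.5265525476; subtract 11.7886322962 → 34.7379202514
34.7379202514 ÷ 3 = 11.5793067505

11.579307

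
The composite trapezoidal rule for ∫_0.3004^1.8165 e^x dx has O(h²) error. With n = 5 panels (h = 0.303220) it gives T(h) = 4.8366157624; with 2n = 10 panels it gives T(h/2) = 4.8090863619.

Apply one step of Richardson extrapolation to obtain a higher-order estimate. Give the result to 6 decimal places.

4.799910

Method order is 2; weight 2^2 = 4.
Weighted: 19.2363454476 − 4.8366157624 = 14.3997296852
Divide by 2^2 − 1 = 3.
14.3997296852 ÷ 3 = 4.7999098951
Gap between inputs: 2.753e-02; correction applied: −0.0091764668.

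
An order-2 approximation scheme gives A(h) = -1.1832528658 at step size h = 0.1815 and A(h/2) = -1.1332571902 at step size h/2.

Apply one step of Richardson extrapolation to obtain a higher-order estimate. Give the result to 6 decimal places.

-1.116592

Order 2 gives 2^r = 4 and 2^r − 1 = 3.
Difference of the inputs: -1.1332571902 − (-1.1832528658) = 0.0499956756
Correction (A(h/2) − A(h))/(4 − 1) = 0.0499956756/3 = 0.0166652252
R = -1.1332571902 + 0.0166652252 = -1.1165919650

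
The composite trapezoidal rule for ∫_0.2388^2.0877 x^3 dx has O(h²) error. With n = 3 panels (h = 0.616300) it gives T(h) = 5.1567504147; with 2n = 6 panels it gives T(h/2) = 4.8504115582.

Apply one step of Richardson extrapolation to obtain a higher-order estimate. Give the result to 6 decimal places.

Error is O(h^2); halving h shrinks it by 2^2 = 4.
A(h/2) − A(h) = 4.8504115582 − 5.1567504147 = -0.3063388565
Correction (A(h/2) − A(h))/(4 − 1) = (-0.3063388565)/3 = -0.1021129522
R = 4.8504115582 − 0.1021129522 = 4.7482986060
Gap between inputs: 3.063e-01; correction applied: −0.1021129522.

4.748299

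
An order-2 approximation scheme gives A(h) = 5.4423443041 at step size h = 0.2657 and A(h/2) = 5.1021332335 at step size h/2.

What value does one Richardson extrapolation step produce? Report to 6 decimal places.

4.988730

Error is O(h^2); halving h shrinks it by 2^2 = 4.
4·5.1021332335 − 5.4423443041 = 14.9661886299
Denominator 4 − 1 = 3.
R = 14.9661886299/3 = 4.9887295433
Correction |R − A(h/2)| = 1.134e-01; gap |A(h/2) − A(h)| = 3.402e-01.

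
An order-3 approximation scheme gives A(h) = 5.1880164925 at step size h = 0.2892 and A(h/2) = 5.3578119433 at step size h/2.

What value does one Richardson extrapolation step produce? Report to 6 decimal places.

5.382068

Error is O(h^3); halving h shrinks it by 2^3 = 8.
Weighted: 42.8624955464 − 5.1880164925 = 37.6744790539
Denominator 8 − 1 = 7.
37.6744790539 ÷ 7 = 5.3820684363
Correction |R − A(h/2)| = 2.426e-02; gap |A(h/2) − A(h)| = 1.698e-01.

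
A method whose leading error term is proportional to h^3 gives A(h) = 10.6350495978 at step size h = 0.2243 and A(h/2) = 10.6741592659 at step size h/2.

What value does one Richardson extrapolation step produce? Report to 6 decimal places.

r = 3: numerator weight 8, denominator 7.
2^3 × A(h/2) = 85.3932741272; minus A(h) gives 74.7582245294.
74.7582245294 ÷ 7 = 10.6797463613
Correction |R − A(h/2)| = 5.587e-03; gap |A(h/2) − A(h)| = 3.911e-02.

10.679746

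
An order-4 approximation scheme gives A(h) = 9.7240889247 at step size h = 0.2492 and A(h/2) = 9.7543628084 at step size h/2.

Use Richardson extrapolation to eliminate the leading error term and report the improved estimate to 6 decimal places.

With r = 4 the leading error scales as h^4, so the weight is 2^4 = 16.
16 × 9.7543628084 = 156.0698049344; subtract 9.7240889247 → 146.3457160097
Divide by 2^4 − 1 = 15.
So the Richardson estimate is 9.7563810673.

9.756381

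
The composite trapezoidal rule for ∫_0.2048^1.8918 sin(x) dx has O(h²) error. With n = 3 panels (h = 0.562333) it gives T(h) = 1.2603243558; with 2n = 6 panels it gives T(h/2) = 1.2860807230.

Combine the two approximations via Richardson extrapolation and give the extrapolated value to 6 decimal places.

Error is O(h^2); halving h shrinks it by 2^2 = 4.
Weighted: 5.1443228920 − 1.2603243558 = 3.8839985362
Denominator 4 − 1 = 3.
(4*1.2860807230 − 1.2603243558)/(4 − 1) = 1.2946661787
Correction |R − A(h/2)| = 8.585e-03; gap |A(h/2) − A(h)| = 2.576e-02.

1.294666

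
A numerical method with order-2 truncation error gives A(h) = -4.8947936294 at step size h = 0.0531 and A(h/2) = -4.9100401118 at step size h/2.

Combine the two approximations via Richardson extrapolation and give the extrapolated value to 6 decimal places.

Order 2 gives 2^r = 4 and 2^r − 1 = 3.
4*(-4.9100401118) = -19.6401604472; subtract (-4.8947936294) → -14.7453668178
(-14.7453668178) ÷ 3 = -4.9151222726
Correction |R − A(h/2)| = 5.082e-03; gap |A(h/2) − A(h)| = 1.525e-02.

-4.915122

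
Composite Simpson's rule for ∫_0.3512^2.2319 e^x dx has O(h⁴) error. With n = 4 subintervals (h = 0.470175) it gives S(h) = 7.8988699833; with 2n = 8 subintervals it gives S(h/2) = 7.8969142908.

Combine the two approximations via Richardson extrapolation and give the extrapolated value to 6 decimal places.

r = 4, so 2^r = 16.
16×7.8969142908 = 126.3506286528; subtract 7.8988699833 → 118.4517586695
Denominator 16 − 1 = 15.
So the Richardson estimate is 7.8967839113.
Gap between inputs: 1.956e-03; correction applied: −0.0001303795.

7.896784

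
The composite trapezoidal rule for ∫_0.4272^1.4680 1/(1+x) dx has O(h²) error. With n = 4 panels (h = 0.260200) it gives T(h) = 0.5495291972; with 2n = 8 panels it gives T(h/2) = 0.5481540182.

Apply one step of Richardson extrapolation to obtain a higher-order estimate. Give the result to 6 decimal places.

Leading term ∝ h^2; use weight 4 = 2^2.
4×0.5481540182 = 2.1926160728; 2.1926160728 − 0.5495291972 = 1.6430868756
1.6430868756 ÷ 3 = 0.5476956252

0.547696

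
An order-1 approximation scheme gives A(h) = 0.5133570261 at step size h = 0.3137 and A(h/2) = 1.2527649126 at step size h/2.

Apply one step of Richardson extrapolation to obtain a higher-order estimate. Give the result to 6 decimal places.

Leading term ∝ h^1; use weight 2 = 2^1.
Numerator 2 × A(h/2) − A(h) = 2 × 1.2527649126 − 0.5133570261 = 1.9921727991
(2 × 1.2527649126 − 0.5133570261)/(2 − 1) = 1.9921727991
Correction |R − A(h/2)| = 7.394e-01; gap |A(h/2) − A(h)| = 7.394e-01.

1.992173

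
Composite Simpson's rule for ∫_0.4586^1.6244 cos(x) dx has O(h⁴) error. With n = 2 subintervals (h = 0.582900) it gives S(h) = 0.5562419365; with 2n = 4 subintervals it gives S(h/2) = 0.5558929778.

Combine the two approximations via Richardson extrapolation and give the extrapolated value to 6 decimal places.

0.555870

With r = 4 the leading error scales as h^4, so the weight is 2^4 = 16.
Numerator 16 × A(h/2) − A(h) = 16 × 0.5558929778 − 0.5562419365 = 8.3380457083
Divide by 2^4 − 1 = 15.
So the Richardson estimate is 0.5558697139.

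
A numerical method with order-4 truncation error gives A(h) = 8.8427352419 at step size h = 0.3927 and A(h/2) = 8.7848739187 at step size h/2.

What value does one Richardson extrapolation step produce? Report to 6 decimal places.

8.781016

r = 4: numerator weight 16, denominator 15.
16 × 8.7848739187 − 8.8427352419 = 131.7152474573
Extrapolated: 131.7152474573 / 15 = 8.7810164972
Shift from A(h/2): −0.0038574215.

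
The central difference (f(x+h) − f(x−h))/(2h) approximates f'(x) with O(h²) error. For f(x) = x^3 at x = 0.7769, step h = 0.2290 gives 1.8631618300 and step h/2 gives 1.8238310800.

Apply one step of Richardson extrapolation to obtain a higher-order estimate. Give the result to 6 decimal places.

1.810721

Method order is 2; weight 2^2 = 4.
4 × 1.8238310800 − 1.8631618300 = 5.4321624900
Denominator 4 − 1 = 3.
Result: 1.8107208300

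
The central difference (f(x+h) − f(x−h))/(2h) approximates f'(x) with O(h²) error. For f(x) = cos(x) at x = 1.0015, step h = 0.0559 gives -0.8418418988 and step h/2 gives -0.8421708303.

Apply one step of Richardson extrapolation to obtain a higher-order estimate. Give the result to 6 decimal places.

-0.842280

With r = 2 the leading error scales as h^2, so the weight is 2^2 = 4.
4 × (-0.8421708303) = -3.3686833212; subtract (-0.8418418988) → -2.5268414224
(-2.5268414224) ÷ 3 = -0.8422804741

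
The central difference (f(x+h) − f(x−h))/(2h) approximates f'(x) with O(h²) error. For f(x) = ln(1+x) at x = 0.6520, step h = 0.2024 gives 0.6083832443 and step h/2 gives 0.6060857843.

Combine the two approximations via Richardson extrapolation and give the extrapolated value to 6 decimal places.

r = 2: numerator weight 4, denominator 3.
4×0.6060857843 = 2.4243431372; subtract 0.6083832443 → 1.8159598929
Extrapolated: 1.8159598929 / 3 = 0.6053199643
Correction |R − A(h/2)| = 7.658e-04; gap |A(h/2) − A(h)| = 2.297e-03.

0.605320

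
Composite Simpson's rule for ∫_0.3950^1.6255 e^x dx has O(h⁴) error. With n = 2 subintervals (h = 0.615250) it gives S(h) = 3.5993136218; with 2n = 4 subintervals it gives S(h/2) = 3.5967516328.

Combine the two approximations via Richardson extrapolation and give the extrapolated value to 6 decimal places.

3.596581

Method order is 4; weight 2^4 = 16.
2^4×A(h/2) = 57.5480261248; minus A(h) gives 53.9487125030.
R = 53.9487125030/15 = 3.5965808335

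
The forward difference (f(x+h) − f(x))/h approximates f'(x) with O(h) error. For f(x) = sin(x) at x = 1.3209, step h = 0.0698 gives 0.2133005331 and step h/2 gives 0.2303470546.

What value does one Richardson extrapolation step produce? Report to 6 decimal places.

0.247394

Method order is 1; weight 2^1 = 2.
Top: 2(0.2303470546) − (0.2133005331) = 0.2473935761
(2 × 0.2303470546 − 0.2133005331)/(2 − 1) = 0.2473935761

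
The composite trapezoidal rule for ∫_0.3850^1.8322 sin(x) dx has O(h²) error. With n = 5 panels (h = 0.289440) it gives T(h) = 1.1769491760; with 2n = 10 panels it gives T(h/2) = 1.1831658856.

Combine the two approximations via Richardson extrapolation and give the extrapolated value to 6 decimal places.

Method order is 2; weight 2^2 = 4.
A(h/2) − A(h) = 1.1831658856 − 1.1769491760 = 0.0062167096
Correction (A(h/2) − A(h))/(4 − 1) = 0.0062167096/3 = 0.0020722365
R = 1.1831658856 + 0.0020722365 = 1.1852381221

1.185238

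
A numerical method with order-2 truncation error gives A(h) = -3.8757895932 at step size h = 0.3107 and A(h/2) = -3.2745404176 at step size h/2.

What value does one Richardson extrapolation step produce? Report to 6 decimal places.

Order 2 gives 2^r = 4 and 2^r − 1 = 3.
Numerator 4 × A(h/2) − A(h) = 4 × (-3.2745404176) − (-3.8757895932) = -9.2223720772
Extrapolated: (-9.2223720772) / 3 = -3.0741240257

-3.074124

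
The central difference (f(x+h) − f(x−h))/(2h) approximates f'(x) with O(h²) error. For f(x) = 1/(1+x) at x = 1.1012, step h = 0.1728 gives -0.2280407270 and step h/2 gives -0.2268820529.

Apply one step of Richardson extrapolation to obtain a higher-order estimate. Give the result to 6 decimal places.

Order 2 gives 2^r = 4 and 2^r − 1 = 3.
A(h/2) − A(h) = -0.2268820529 − (-0.2280407270) = 0.0011586741
Correction (A(h/2) − A(h))/(4 − 1) = 0.0011586741/3 = 0.0003862247
R = A(h/2) + (A(h/2) − A(h))/3 = -0.2268820529 + 0.0003862247 = -0.2264958282

-0.226496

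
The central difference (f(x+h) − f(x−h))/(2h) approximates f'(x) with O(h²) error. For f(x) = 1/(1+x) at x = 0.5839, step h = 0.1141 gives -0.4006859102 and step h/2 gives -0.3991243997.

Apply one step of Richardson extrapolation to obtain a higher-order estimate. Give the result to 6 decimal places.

-0.398604

r = 2: numerator weight 4, denominator 3.
2^2×A(h/2) = -1.5964975988; minus A(h) gives -1.1958116886.
Divide by 2^2 − 1 = 3.
Extrapolated: (-1.1958116886) / 3 = -0.3986038962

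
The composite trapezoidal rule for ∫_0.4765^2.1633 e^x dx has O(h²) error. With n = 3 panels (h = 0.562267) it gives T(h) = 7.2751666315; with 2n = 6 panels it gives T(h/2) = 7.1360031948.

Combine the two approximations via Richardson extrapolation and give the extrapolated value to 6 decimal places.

r = 2: numerator weight 4, denominator 3.
4 × 7.1360031948 − 7.2751666315 = 21.2688461477
Denominator 4 − 1 = 3.
21.2688461477 ÷ 3 = 7.0896153826
Shift from A(h/2): −0.0463878122.

7.089615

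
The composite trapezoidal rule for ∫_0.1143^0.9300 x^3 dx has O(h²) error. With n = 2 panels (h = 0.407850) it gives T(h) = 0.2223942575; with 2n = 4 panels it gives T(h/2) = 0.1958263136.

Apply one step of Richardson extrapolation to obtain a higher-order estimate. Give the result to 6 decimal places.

With r = 2 the leading error scales as h^2, so the weight is 2^2 = 4.
4·0.1958263136 − 0.2223942575 = 0.5609109969
Extrapolated: 0.5609109969 / 3 = 0.1869703323

0.186970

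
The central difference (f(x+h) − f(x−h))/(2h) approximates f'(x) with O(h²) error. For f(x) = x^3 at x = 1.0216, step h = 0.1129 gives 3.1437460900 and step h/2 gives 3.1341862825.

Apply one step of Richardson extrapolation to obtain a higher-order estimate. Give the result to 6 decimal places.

3.131000

With r = 2 the leading error scales as h^2, so the weight is 2^2 = 4.
4·3.1341862825 = 12.5367451300; 12.5367451300 − 3.1437460900 = 9.3929990400
Divide by 2^2 − 1 = 3.
R = 9.3929990400/3 = 3.1309996800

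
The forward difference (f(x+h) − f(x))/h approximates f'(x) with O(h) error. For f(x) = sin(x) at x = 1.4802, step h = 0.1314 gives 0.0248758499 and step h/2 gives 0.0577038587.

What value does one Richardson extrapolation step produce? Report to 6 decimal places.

The method has order 1: 2^1 = 2.
2 × 0.0577038587 = 0.1154077174; 0.1154077174 − 0.0248758499 = 0.0905318675
Extrapolated: 0.0905318675 / 1 = 0.0905318675

0.090532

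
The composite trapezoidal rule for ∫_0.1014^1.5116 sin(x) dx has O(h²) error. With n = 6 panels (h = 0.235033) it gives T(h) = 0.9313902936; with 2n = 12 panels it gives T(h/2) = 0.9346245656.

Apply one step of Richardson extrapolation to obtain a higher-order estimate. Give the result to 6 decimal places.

0.935703

Order 2 gives 2^r = 4 and 2^r − 1 = 3.
2^2·A(h/2) = 3.7384982624; minus A(h) gives 2.8071079688.
2.8071079688 ÷ 3 = 0.9357026563
Correction |R − A(h/2)| = 1.078e-03; gap |A(h/2) − A(h)| = 3.234e-03.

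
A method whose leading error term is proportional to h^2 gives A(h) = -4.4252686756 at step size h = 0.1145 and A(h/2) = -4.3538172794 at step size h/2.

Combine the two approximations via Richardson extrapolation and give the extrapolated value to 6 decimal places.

-4.330000

With r = 2 the leading error scales as h^2, so the weight is 2^2 = 4.
Top: 4(-4.3538172794) − (-4.4252686756) = -12.9900004420
(4×(-4.3538172794) − (-4.4252686756))/(4 − 1) = -4.3300001473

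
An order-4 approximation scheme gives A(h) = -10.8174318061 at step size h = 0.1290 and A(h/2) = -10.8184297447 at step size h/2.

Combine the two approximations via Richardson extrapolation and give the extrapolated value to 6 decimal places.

-10.818496

Order 4 gives 2^r = 16 and 2^r − 1 = 15.
Weighted: (-173.0948759152) − (-10.8174318061) = -162.2774441091
Denominator 16 − 1 = 15.
Result: -10.8184962739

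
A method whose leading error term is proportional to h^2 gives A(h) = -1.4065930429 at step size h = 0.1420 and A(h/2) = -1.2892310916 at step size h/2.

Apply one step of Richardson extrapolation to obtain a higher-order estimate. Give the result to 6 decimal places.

With r = 2 the leading error scales as h^2, so the weight is 2^2 = 4.
Numerator 4*A(h/2) − A(h) = 4*(-1.2892310916) − (-1.4065930429) = -3.7503313235
Denominator 4 − 1 = 3.
Extrapolated: (-3.7503313235) / 3 = -1.2501104412

-1.250110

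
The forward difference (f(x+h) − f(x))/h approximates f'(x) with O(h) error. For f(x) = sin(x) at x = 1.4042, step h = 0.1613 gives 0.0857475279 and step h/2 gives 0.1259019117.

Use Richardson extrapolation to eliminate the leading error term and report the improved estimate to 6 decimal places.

r = 1, so 2^r = 2.
2^1×A(h/2) = 0.2518038234; minus A(h) gives 0.1660562955.
Divide by 2^1 − 1 = 1.
R = 0.1660562955/1 = 0.1660562955

0.166056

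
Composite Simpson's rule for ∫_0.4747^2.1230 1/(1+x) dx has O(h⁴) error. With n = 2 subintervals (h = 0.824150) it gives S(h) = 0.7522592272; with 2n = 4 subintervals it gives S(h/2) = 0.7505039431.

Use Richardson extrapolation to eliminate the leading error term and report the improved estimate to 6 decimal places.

Method order is 4; weight 2^4 = 16.
16 × 0.7505039431 = 12.0080630896; subtract 0.7522592272 → 11.2558038624
Divide by 2^4 − 1 = 15.
So the Richardson estimate is 0.7503869242.
Shift from A(h/2): −0.0001170189.

0.750387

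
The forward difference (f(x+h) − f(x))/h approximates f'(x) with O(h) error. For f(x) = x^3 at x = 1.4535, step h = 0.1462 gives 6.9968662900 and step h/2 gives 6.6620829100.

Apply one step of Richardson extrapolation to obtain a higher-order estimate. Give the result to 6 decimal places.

The method has order 1: 2^1 = 2.
Numerator 2·A(h/2) − A(h) = 2·6.6620829100 − 6.9968662900 = 6.3272995300
(2·6.6620829100 − 6.9968662900)/(2 − 1) = 6.3272995300
Correction |R − A(h/2)| = 3.348e-01; gap |A(h/2) − A(h)| = 3.348e-01.

6.327300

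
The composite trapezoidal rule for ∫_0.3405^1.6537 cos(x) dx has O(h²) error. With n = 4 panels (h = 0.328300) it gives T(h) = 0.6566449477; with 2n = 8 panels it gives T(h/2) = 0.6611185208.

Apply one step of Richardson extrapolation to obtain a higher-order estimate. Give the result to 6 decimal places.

With r = 2 the leading error scales as h^2, so the weight is 2^2 = 4.
4×0.6611185208 = 2.6444740832; subtract 0.6566449477 → 1.9878291355
Divide by 2^2 − 1 = 3.
Extrapolated: 1.9878291355 / 3 = 0.6626097118

0.662610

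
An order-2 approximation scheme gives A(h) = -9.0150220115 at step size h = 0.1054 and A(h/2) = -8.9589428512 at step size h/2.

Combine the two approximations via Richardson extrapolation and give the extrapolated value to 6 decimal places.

Error is O(h^2); halving h shrinks it by 2^2 = 4.
4 × (-8.9589428512) − (-9.0150220115) = -26.8207493933
Denominator 4 − 1 = 3.
So the Richardson estimate is -8.9402497978.

-8.940250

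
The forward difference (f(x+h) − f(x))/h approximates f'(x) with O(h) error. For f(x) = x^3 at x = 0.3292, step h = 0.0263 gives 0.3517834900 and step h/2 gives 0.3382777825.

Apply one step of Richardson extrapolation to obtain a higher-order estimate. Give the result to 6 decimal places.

r = 1, so 2^r = 2.
Numerator 2 × A(h/2) − A(h) = 2 × 0.3382777825 − 0.3517834900 = 0.3247720750
Extrapolated: 0.3247720750 / 1 = 0.3247720750

0.324772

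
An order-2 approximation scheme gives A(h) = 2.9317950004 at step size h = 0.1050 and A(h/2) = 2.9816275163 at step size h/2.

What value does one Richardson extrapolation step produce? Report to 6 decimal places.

r = 2, so 2^r = 4.
A(h/2) − A(h) = 2.9816275163 − 2.9317950004 = 0.0498325159
Correction (A(h/2) − A(h))/(4 − 1) = 0.0498325159/3 = 0.0166108386
R = A(h/2) + (A(h/2) − A(h))/3 = 2.9816275163 + 0.0166108386 = 2.9982383549
Shift from A(h/2): +0.0166108386.

2.998238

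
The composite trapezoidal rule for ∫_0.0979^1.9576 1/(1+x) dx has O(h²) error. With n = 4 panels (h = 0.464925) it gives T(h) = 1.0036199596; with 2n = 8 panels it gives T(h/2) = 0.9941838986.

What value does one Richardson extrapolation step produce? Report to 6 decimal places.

0.991039

Order 2 gives 2^r = 4 and 2^r − 1 = 3.
4*0.9941838986 = 3.9767355944; subtract 1.0036199596 → 2.9731156348
Divide by 2^2 − 1 = 3.
2.9731156348 ÷ 3 = 0.9910385449
Gap between inputs: 9.436e-03; correction applied: −0.0031453537.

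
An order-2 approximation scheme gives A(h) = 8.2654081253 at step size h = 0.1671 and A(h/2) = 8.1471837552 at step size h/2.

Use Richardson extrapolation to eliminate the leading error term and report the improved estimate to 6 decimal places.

8.107776

Error is O(h^2); halving h shrinks it by 2^2 = 4.
Numerator 4*A(h/2) − A(h) = 4*8.1471837552 − 8.2654081253 = 24.3233268955
24.3233268955 ÷ 3 = 8.1077756318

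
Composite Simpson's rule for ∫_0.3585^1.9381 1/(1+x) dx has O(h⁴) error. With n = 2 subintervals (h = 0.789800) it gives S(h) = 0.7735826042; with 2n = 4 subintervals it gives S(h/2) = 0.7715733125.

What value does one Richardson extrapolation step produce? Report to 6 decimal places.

Method order is 4; weight 2^4 = 16.
Weighted: 12.3451730000 − 0.7735826042 = 11.5715903958
Divide by 2^4 − 1 = 15.
R = 11.5715903958/15 = 0.7714393597

0.771439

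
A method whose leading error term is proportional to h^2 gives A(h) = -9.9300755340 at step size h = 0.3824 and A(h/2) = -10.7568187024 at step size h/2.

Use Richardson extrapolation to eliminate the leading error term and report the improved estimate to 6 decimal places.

Leading term ∝ h^2; use weight 4 = 2^2.
A(h/2) − A(h) = -10.7568187024 − (-9.9300755340) = -0.8267431684
Correction (A(h/2) − A(h))/(4 − 1) = (-0.8267431684)/3 = -0.2755810561
R = -10.7568187024 − 0.2755810561 = -11.0323997585

-11.032400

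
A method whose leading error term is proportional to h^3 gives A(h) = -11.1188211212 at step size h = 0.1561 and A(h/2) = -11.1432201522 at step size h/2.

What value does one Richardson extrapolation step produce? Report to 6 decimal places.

Method order is 3; weight 2^3 = 8.
Difference of the inputs: -11.1432201522 − (-11.1188211212) = -0.0243990310
Correction (A(h/2) − A(h))/(8 − 1) = (-0.0243990310)/7 = -0.0034855759
R = -11.1432201522 − 0.0034855759 = -11.1467057281

-11.146706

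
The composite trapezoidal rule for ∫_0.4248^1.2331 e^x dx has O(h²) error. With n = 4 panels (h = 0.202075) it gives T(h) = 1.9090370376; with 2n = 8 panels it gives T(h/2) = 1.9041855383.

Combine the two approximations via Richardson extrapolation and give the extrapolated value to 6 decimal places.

1.902568

r = 2, so 2^r = 4.
Top: 4(1.9041855383) − (1.9090370376) = 5.7077051156
Divide by 2^2 − 1 = 3.
5.7077051156 ÷ 3 = 1.9025683719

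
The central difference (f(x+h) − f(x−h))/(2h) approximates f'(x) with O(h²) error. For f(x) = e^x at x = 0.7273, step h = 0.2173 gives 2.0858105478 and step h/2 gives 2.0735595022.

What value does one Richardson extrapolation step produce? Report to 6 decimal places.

2.069476

r = 2: numerator weight 4, denominator 3.
Top: 4(2.0735595022) − (2.0858105478) = 6.2084274610
Denominator 4 − 1 = 3.
Extrapolated: 6.2084274610 / 3 = 2.0694758203
Gap between inputs: 1.225e-02; correction applied: −0.0040836819.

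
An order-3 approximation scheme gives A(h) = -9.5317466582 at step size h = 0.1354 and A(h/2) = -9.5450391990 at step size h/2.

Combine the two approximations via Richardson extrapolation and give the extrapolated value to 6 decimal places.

Error is O(h^3); halving h shrinks it by 2^3 = 8.
8·(-9.5450391990) = -76.3603135920; subtract (-9.5317466582) → -66.8285669338
R = (-66.8285669338)/7 = -9.5469381334

-9.546938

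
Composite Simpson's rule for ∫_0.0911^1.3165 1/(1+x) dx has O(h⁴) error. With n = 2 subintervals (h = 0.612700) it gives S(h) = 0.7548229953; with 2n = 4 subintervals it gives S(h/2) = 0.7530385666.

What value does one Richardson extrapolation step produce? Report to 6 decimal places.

0.752920

Leading term ∝ h^4; use weight 16 = 2^4.
Top: 16(0.7530385666) − (0.7548229953) = 11.2937940703
11.2937940703 ÷ 15 = 0.7529196047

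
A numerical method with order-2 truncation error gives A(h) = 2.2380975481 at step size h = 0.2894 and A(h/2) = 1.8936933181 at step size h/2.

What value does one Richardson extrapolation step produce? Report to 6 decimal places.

1.778892

Order 2 gives 2^r = 4 and 2^r − 1 = 3.
2^2×A(h/2) = 7.5747732724; minus A(h) gives 5.3366757243.
5.3366757243 ÷ 3 = 1.7788919081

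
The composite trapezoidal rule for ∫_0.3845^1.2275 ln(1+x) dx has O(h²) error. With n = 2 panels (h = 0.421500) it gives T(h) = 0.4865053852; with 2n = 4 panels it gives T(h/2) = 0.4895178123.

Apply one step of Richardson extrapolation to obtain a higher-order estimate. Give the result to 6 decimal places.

Order 2 gives 2^r = 4 and 2^r − 1 = 3.
4 × 0.4895178123 = 1.9580712492; subtract 0.4865053852 → 1.4715658640
R = 1.4715658640/3 = 0.4905219547
Correction |R − A(h/2)| = 1.004e-03; gap |A(h/2) − A(h)| = 3.012e-03.

0.490522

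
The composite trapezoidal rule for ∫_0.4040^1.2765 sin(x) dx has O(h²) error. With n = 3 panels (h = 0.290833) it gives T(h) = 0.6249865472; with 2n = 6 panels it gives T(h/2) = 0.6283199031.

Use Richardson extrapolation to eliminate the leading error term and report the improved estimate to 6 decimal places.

0.629431

Leading term ∝ h^2; use weight 4 = 2^2.
Top: 4(0.6283199031) − (0.6249865472) = 1.8882930652
R = 1.8882930652/3 = 0.6294310217
Gap between inputs: 3.333e-03; correction applied: +0.0011111186.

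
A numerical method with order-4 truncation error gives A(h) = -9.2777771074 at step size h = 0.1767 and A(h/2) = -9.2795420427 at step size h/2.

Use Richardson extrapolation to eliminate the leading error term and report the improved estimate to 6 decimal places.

-9.279660

The method has order 4: 2^4 = 16.
16 × (-9.2795420427) = -148.4726726832; subtract (-9.2777771074) → -139.1948955758
Denominator 16 − 1 = 15.
(16 × (-9.2795420427) − (-9.2777771074))/(16 − 1) = -9.2796597051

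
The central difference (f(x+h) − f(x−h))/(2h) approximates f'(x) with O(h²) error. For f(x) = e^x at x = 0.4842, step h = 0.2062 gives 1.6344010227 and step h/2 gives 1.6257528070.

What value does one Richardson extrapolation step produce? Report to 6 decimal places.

1.622870

r = 2: numerator weight 4, denominator 3.
4 × 1.6257528070 = 6.5030112280; subtract 1.6344010227 → 4.8686102053
R = 4.8686102053/3 = 1.6228700684
Correction |R − A(h/2)| = 2.883e-03; gap |A(h/2) − A(h)| = 8.648e-03.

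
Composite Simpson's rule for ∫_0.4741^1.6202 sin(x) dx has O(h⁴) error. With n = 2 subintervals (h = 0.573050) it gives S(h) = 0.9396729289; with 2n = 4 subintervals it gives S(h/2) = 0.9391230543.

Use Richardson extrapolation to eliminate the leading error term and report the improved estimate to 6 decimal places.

Order 4 gives 2^r = 16 and 2^r − 1 = 15.
Numerator 16·A(h/2) − A(h) = 16·0.9391230543 − 0.9396729289 = 14.0862959399
Divide by 2^4 − 1 = 15.
So the Richardson estimate is 0.9390863960.
Shift from A(h/2): −0.0000366583.

0.939086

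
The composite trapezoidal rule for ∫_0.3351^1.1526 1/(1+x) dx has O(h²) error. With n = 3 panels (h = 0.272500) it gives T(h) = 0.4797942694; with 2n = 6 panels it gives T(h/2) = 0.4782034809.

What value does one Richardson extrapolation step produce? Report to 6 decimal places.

0.477673

With r = 2 the leading error scales as h^2, so the weight is 2^2 = 4.
Weighted: 1.9128139236 − 0.4797942694 = 1.4330196542
1.4330196542 ÷ 3 = 0.4776732181
Correction |R − A(h/2)| = 5.303e-04; gap |A(h/2) − A(h)| = 1.591e-03.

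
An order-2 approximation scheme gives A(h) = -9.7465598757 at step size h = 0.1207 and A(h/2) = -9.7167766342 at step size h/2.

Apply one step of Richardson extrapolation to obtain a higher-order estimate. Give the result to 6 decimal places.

The method has order 2: 2^2 = 4.
A(h/2) − A(h) = -9.7167766342 − (-9.7465598757) = 0.0297832415
Correction (A(h/2) − A(h))/(4 − 1) = 0.0297832415/3 = 0.0099277472
R = -9.7167766342 + 0.0099277472 = -9.7068488870

-9.706849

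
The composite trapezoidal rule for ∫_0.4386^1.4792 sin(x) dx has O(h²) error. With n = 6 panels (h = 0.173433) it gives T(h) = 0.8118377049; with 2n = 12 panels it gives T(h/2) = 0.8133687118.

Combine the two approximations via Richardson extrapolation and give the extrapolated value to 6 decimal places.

0.813879

Method order is 2; weight 2^2 = 4.
4*0.8133687118 = 3.2534748472; subtract 0.8118377049 → 2.4416371423
2.4416371423 ÷ 3 = 0.8138790474
Shift from A(h/2): +0.0005103356.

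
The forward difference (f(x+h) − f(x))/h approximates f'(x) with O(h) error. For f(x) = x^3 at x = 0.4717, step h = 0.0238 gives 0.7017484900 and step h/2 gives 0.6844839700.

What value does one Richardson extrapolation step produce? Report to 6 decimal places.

0.667219

Error is O(h^1); halving h shrinks it by 2^1 = 2.
Weighted: 1.3689679400 − 0.7017484900 = 0.6672194500
Denominator 2 − 1 = 1.
Result: 0.6672194500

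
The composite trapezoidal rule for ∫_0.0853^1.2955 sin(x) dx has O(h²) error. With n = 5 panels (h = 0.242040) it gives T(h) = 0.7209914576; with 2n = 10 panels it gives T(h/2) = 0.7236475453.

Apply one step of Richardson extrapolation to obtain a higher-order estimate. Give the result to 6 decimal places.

With r = 2 the leading error scales as h^2, so the weight is 2^2 = 4.
Top: 4(0.7236475453) − (0.7209914576) = 2.1735987236
Denominator 4 − 1 = 3.
Result: 0.7245329079
Shift from A(h/2): +0.0008853626.

0.724533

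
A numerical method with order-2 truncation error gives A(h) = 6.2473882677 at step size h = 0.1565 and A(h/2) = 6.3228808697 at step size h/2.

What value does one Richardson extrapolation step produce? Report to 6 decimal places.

6.348045

Error is O(h^2); halving h shrinks it by 2^2 = 4.
4 × 6.3228808697 − 6.2473882677 = 19.0441352111
19.0441352111 ÷ 3 = 6.3480450704
Correction |R − A(h/2)| = 2.516e-02; gap |A(h/2) − A(h)| = 7.549e-02.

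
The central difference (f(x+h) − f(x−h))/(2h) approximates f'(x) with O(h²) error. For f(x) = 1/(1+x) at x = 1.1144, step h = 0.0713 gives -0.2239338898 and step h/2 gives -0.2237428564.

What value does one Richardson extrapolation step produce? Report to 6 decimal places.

-0.223679

Error is O(h^2); halving h shrinks it by 2^2 = 4.
Top: 4(-0.2237428564) − (-0.2239338898) = -0.6710375358
Divide by 2^2 − 1 = 3.
Extrapolated: (-0.6710375358) / 3 = -0.2236791786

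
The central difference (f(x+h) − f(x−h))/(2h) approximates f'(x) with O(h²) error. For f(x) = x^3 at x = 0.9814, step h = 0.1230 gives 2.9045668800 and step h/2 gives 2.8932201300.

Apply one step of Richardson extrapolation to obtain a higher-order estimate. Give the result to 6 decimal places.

Leading term ∝ h^2; use weight 4 = 2^2.
Numerator 4*A(h/2) − A(h) = 4*2.8932201300 − 2.9045668800 = 8.6683136400
Extrapolated: 8.6683136400 / 3 = 2.8894378800

2.889438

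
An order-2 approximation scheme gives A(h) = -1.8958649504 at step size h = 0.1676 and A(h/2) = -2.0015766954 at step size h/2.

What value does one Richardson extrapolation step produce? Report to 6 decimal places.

r = 2, so 2^r = 4.
Top: 4(-2.0015766954) − (-1.8958649504) = -6.1104418312
Divide by 2^2 − 1 = 3.
So the Richardson estimate is -2.0368139437.

-2.036814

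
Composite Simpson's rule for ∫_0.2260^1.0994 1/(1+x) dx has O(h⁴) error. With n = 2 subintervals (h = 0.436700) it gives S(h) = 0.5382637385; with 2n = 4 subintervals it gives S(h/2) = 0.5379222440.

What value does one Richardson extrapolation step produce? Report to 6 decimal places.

Leading term ∝ h^4; use weight 16 = 2^4.
16·0.5379222440 − 0.5382637385 = 8.0684921655
Divide by 2^4 − 1 = 15.
Extrapolated: 8.0684921655 / 15 = 0.5378994777

0.537899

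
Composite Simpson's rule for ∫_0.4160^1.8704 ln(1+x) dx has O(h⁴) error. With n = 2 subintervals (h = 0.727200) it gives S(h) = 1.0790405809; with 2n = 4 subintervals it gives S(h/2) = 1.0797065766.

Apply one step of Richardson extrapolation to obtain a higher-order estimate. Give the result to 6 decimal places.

1.079751

Leading term ∝ h^4; use weight 16 = 2^4.
16 × 1.0797065766 = 17.2753052256; 17.2753052256 − 1.0790405809 = 16.1962646447
Denominator 16 − 1 = 15.
16.1962646447 ÷ 15 = 1.0797509763
Shift from A(h/2): +0.0000443997.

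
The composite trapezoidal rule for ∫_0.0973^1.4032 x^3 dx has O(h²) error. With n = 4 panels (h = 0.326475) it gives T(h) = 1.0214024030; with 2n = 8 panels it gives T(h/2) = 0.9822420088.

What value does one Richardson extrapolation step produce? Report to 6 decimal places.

0.969189

The method has order 2: 2^2 = 4.
4*0.9822420088 − 1.0214024030 = 2.9075656322
(4*0.9822420088 − 1.0214024030)/(4 − 1) = 0.9691885441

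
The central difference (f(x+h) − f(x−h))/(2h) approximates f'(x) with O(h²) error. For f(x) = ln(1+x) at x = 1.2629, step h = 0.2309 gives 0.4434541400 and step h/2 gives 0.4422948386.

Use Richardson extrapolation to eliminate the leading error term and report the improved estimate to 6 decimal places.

Error is O(h^2); halving h shrinks it by 2^2 = 4.
Numerator 4*A(h/2) − A(h) = 4*0.4422948386 − 0.4434541400 = 1.3257252144
Denominator 4 − 1 = 3.
(4*0.4422948386 − 0.4434541400)/(4 − 1) = 0.4419084048

0.441908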